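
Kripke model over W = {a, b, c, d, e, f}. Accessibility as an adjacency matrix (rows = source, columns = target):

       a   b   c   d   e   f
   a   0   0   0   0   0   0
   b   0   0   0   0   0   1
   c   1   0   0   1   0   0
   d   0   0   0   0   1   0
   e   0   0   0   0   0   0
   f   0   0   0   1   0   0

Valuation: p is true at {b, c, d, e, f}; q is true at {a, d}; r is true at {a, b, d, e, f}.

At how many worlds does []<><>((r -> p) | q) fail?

3

a: no successors, so []<><>((r -> p) | q) holds vacuously. ✓
b: successors {f}; <><>((r -> p) | q) there: f:T. ✓
c: successors {a, d}; <><>((r -> p) | q) there: a:F, d:F. ✗
d: successors {e}; <><>((r -> p) | q) there: e:F. ✗
e: no successors, so []<><>((r -> p) | q) holds vacuously. ✓
f: successors {d}; <><>((r -> p) | q) there: d:F. ✗
Satisfying worlds: {a, b, e}.
So []<><>((r -> p) | q) fails at the other 3 worlds.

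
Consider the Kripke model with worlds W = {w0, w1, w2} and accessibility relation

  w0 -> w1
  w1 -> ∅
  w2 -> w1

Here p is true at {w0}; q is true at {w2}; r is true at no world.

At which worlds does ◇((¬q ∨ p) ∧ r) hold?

∅

w0: successors {w1}; (¬q ∨ p) ∧ r there: w1:F. ✗
w1: no successors, so ◇((¬q ∨ p) ∧ r) fails. ✗
w2: successors {w1}; (¬q ∨ p) ∧ r there: w1:F. ✗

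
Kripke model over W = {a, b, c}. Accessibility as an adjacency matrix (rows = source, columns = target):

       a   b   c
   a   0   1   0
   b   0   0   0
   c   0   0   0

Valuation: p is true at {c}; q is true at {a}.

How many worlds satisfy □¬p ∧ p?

a: □¬p is T, p is F. ✗
b: □¬p is T, p is F. ✗
c: □¬p is T, p is T. ✓
Satisfying worlds: {c}.

1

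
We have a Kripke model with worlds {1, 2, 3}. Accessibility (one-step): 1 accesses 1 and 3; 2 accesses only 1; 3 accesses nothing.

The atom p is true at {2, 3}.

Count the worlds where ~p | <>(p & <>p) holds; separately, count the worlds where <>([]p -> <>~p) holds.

1 and 2

For ~p | <>(p & <>p):
1: ~p is T, <>(p & <>p) is F. ✓
2: ~p is F, <>(p & <>p) is F. ✗
3: ~p is F, <>(p & <>p) is F. ✗
— 1 world.
For <>([]p -> <>~p):
1: successors {1, 3}; []p -> <>~p there: 1:T, 3:F. ✓
2: successors {1}; []p -> <>~p there: 1:T. ✓
3: no successors, so <>([]p -> <>~p) fails. ✗
— 2 worlds.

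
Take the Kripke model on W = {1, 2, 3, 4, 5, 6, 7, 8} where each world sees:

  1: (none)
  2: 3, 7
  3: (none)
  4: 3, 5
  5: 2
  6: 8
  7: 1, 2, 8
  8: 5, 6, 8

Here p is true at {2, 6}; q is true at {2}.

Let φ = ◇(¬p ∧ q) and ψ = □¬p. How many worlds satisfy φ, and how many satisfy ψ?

0 and 5

For ◇(¬p ∧ q):
1: no successors, so ◇(¬p ∧ q) fails. ✗
2: successors {3, 7}; ¬p ∧ q there: 3:F, 7:F. ✗
3: no successors, so ◇(¬p ∧ q) fails. ✗
4: successors {3, 5}; ¬p ∧ q there: 3:F, 5:F. ✗
5: successors {2}; ¬p ∧ q there: 2:F. ✗
6: successors {8}; ¬p ∧ q there: 8:F. ✗
7: successors {1, 2, 8}; ¬p ∧ q there: 1:F, 2:F, 8:F. ✗
8: successors {5, 6, 8}; ¬p ∧ q there: 5:F, 6:F, 8:F. ✗
— 0 worlds.
For □¬p:
1: no successors, so □¬p holds vacuously. ✓
2: successors {3, 7}; ¬p there: 3:T, 7:T. ✓
3: no successors, so □¬p holds vacuously. ✓
4: successors {3, 5}; ¬p there: 3:T, 5:T. ✓
5: successors {2}; ¬p there: 2:F. ✗
6: successors {8}; ¬p there: 8:T. ✓
7: successors {1, 2, 8}; ¬p there: 1:T, 2:F, 8:T. ✗
8: successors {5, 6, 8}; ¬p there: 5:T, 6:F, 8:T. ✗
— 5 worlds.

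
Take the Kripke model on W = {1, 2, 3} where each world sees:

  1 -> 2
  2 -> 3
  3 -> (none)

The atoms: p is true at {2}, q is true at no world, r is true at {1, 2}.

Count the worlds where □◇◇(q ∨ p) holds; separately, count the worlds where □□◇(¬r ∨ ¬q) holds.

1 and 2

For □◇◇(q ∨ p):
1: successors {2}; ◇◇(q ∨ p) there: 2:F. ✗
2: successors {3}; ◇◇(q ∨ p) there: 3:F. ✗
3: no successors, so □◇◇(q ∨ p) holds vacuously. ✓
— 1 world.
For □□◇(¬r ∨ ¬q):
1: successors {2}; □◇(¬r ∨ ¬q) there: 2:F. ✗
2: successors {3}; □◇(¬r ∨ ¬q) there: 3:T. ✓
3: no successors, so □□◇(¬r ∨ ¬q) holds vacuously. ✓
— 2 worlds.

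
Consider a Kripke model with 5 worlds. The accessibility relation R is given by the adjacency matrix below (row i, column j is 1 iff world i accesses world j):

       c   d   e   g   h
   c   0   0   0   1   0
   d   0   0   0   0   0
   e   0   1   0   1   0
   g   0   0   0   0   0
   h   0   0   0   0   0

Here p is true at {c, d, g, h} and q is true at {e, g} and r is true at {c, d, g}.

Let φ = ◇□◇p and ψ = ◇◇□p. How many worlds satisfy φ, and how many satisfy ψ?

2 and 0

For ◇□◇p:
c: successors {g}; □◇p there: g:T. ✓
d: no successors, so ◇□◇p fails. ✗
e: successors {d, g}; □◇p there: d:T, g:T. ✓
g: no successors, so ◇□◇p fails. ✗
h: no successors, so ◇□◇p fails. ✗
— 2 worlds.
For ◇◇□p:
c: successors {g}; ◇□p there: g:F. ✗
d: no successors, so ◇◇□p fails. ✗
e: successors {d, g}; ◇□p there: d:F, g:F. ✗
g: no successors, so ◇◇□p fails. ✗
h: no successors, so ◇◇□p fails. ✗
— 0 worlds.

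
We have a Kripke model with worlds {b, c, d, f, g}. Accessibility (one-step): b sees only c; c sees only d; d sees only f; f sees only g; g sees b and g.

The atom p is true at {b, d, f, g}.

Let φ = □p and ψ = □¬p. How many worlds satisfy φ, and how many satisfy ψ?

4 and 1

For □p:
b: successors {c}; p there: c:F. ✗
c: successors {d}; p there: d:T. ✓
d: successors {f}; p there: f:T. ✓
f: successors {g}; p there: g:T. ✓
g: successors {b, g}; p there: b:T, g:T. ✓
— 4 worlds.
For □¬p:
b: successors {c}; ¬p there: c:T. ✓
c: successors {d}; ¬p there: d:F. ✗
d: successors {f}; ¬p there: f:F. ✗
f: successors {g}; ¬p there: g:F. ✗
g: successors {b, g}; ¬p there: b:F, g:F. ✗
— 1 world.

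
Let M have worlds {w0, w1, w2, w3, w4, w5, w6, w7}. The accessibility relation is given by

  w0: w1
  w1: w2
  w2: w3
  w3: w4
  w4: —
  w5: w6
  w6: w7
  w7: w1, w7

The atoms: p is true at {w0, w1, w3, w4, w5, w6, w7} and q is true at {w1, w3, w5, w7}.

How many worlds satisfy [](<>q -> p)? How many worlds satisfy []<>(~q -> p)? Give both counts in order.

For [](<>q -> p):
w0: successors {w1}; <>q -> p there: w1:T. ✓
w1: successors {w2}; <>q -> p there: w2:F. ✗
w2: successors {w3}; <>q -> p there: w3:T. ✓
w3: successors {w4}; <>q -> p there: w4:T. ✓
w4: no successors, so [](<>q -> p) holds vacuously. ✓
w5: successors {w6}; <>q -> p there: w6:T. ✓
w6: successors {w7}; <>q -> p there: w7:T. ✓
w7: successors {w1, w7}; <>q -> p there: w1:T, w7:T. ✓
— 7 worlds.
For []<>(~q -> p):
w0: successors {w1}; <>(~q -> p) there: w1:F. ✗
w1: successors {w2}; <>(~q -> p) there: w2:T. ✓
w2: successors {w3}; <>(~q -> p) there: w3:T. ✓
w3: successors {w4}; <>(~q -> p) there: w4:F. ✗
w4: no successors, so []<>(~q -> p) holds vacuously. ✓
w5: successors {w6}; <>(~q -> p) there: w6:T. ✓
w6: successors {w7}; <>(~q -> p) there: w7:T. ✓
w7: successors {w1, w7}; <>(~q -> p) there: w1:F, w7:T. ✗
— 5 worlds.

7 and 5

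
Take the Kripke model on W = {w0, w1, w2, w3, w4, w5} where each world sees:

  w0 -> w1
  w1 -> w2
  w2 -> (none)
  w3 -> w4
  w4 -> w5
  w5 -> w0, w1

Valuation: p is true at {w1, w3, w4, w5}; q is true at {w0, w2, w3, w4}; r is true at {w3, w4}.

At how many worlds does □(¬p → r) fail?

w0: successors {w1}; ¬p → r there: w1:T. ✓
w1: successors {w2}; ¬p → r there: w2:F. ✗
w2: no successors, so □(¬p → r) holds vacuously. ✓
w3: successors {w4}; ¬p → r there: w4:T. ✓
w4: successors {w5}; ¬p → r there: w5:T. ✓
w5: successors {w0, w1}; ¬p → r there: w0:F, w1:T. ✗
Satisfying worlds: {w0, w2, w3, w4}.
So □(¬p → r) fails at the other 2 worlds.

2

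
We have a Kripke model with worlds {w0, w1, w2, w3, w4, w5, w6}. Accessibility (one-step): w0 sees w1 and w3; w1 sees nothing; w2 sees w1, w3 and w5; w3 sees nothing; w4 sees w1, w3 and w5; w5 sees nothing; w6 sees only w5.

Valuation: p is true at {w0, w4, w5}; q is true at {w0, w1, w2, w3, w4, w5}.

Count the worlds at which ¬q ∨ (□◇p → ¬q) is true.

4

w0: ¬q is F, □◇p → ¬q is T. ✓
w1: ¬q is F, □◇p → ¬q is F. ✗
w2: ¬q is F, □◇p → ¬q is T. ✓
w3: ¬q is F, □◇p → ¬q is F. ✗
w4: ¬q is F, □◇p → ¬q is T. ✓
w5: ¬q is F, □◇p → ¬q is F. ✗
w6: ¬q is T, □◇p → ¬q is T. ✓
Satisfying worlds: {w0, w2, w4, w6}.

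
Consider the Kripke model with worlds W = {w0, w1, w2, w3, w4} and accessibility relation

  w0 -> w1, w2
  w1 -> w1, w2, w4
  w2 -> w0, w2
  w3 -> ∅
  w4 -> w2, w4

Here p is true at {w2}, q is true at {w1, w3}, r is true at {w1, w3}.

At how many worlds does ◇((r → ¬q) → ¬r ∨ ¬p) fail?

w0: successors {w1, w2}; (r → ¬q) → ¬r ∨ ¬p there: w1:T, w2:T. ✓
w1: successors {w1, w2, w4}; (r → ¬q) → ¬r ∨ ¬p there: w1:T, w2:T, w4:T. ✓
w2: successors {w0, w2}; (r → ¬q) → ¬r ∨ ¬p there: w0:T, w2:T. ✓
w3: no successors, so ◇((r → ¬q) → ¬r ∨ ¬p) fails. ✗
w4: successors {w2, w4}; (r → ¬q) → ¬r ∨ ¬p there: w2:T, w4:T. ✓
Satisfying worlds: {w0, w1, w2, w4}.
So ◇((r → ¬q) → ¬r ∨ ¬p) fails at the other 1 world.

1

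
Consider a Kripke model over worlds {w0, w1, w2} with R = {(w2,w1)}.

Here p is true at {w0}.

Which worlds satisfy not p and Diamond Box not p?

{w2}

w0: not p is F, Diamond Box not p is F. ✗
w1: not p is T, Diamond Box not p is F. ✗
w2: not p is T, Diamond Box not p is T. ✓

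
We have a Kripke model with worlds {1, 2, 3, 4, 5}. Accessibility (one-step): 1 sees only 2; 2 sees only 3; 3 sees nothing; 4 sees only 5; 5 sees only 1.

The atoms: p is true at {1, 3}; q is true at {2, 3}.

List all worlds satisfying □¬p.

{1, 3, 4}

1: successors {2}; ¬p there: 2:T. ✓
2: successors {3}; ¬p there: 3:F. ✗
3: no successors, so □¬p holds vacuously. ✓
4: successors {5}; ¬p there: 5:T. ✓
5: successors {1}; ¬p there: 1:F. ✗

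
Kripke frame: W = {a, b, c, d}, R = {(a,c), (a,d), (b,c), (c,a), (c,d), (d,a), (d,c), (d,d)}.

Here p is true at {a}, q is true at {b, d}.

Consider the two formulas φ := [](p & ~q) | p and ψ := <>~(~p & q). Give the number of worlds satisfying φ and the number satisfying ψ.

For [](p & ~q) | p:
a: [](p & ~q) is F, p is T. ✓
b: [](p & ~q) is F, p is F. ✗
c: [](p & ~q) is F, p is F. ✗
d: [](p & ~q) is F, p is F. ✗
— 1 world.
For <>~(~p & q):
a: successors {c, d}; ~(~p & q) there: c:T, d:F. ✓
b: successors {c}; ~(~p & q) there: c:T. ✓
c: successors {a, d}; ~(~p & q) there: a:T, d:F. ✓
d: successors {a, c, d}; ~(~p & q) there: a:T, c:T, d:F. ✓
— 4 worlds.

1 and 4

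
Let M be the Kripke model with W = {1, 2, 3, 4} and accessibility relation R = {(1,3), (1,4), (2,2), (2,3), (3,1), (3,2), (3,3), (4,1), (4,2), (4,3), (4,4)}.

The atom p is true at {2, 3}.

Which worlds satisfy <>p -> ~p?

1: <>p is T, ~p is T. ✓
2: <>p is T, ~p is F. ✗
3: <>p is T, ~p is F. ✗
4: <>p is T, ~p is T. ✓

{1, 4}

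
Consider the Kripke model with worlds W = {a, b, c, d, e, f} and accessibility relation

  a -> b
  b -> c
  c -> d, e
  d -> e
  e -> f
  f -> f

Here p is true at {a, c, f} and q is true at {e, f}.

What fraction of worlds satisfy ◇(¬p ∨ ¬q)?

a: successors {b}; ¬p ∨ ¬q there: b:T. ✓
b: successors {c}; ¬p ∨ ¬q there: c:T. ✓
c: successors {d, e}; ¬p ∨ ¬q there: d:T, e:T. ✓
d: successors {e}; ¬p ∨ ¬q there: e:T. ✓
e: successors {f}; ¬p ∨ ¬q there: f:F. ✗
f: successors {f}; ¬p ∨ ¬q there: f:F. ✗
That's 4 of 6 worlds, so 4/6 = 2/3.

2/3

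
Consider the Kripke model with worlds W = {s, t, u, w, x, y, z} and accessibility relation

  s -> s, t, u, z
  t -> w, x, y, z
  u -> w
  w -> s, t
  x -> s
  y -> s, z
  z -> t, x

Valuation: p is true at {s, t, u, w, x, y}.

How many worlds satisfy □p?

s: successors {s, t, u, z}; p there: s:T, t:T, u:T, z:F. ✗
t: successors {w, x, y, z}; p there: w:T, x:T, y:T, z:F. ✗
u: successors {w}; p there: w:T. ✓
w: successors {s, t}; p there: s:T, t:T. ✓
x: successors {s}; p there: s:T. ✓
y: successors {s, z}; p there: s:T, z:F. ✗
z: successors {t, x}; p there: t:T, x:T. ✓
Satisfying worlds: {u, w, x, z}.

4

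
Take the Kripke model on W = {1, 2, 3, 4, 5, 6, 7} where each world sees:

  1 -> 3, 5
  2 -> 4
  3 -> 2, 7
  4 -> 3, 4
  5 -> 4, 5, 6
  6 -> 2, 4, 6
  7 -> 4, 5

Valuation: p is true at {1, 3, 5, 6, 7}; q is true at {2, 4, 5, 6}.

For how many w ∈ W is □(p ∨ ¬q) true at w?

1

1: successors {3, 5}; p ∨ ¬q there: 3:T, 5:T. ✓
2: successors {4}; p ∨ ¬q there: 4:F. ✗
3: successors {2, 7}; p ∨ ¬q there: 2:F, 7:T. ✗
4: successors {3, 4}; p ∨ ¬q there: 3:T, 4:F. ✗
5: successors {4, 5, 6}; p ∨ ¬q there: 4:F, 5:T, 6:T. ✗
6: successors {2, 4, 6}; p ∨ ¬q there: 2:F, 4:F, 6:T. ✗
7: successors {4, 5}; p ∨ ¬q there: 4:F, 5:T. ✗
Satisfying worlds: {1}.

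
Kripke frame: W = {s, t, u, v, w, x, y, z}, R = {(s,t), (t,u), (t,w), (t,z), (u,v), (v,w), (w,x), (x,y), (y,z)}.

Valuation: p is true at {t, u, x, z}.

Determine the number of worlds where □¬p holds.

s: successors {t}; ¬p there: t:F. ✗
t: successors {u, w, z}; ¬p there: u:F, w:T, z:F. ✗
u: successors {v}; ¬p there: v:T. ✓
v: successors {w}; ¬p there: w:T. ✓
w: successors {x}; ¬p there: x:F. ✗
x: successors {y}; ¬p there: y:T. ✓
y: successors {z}; ¬p there: z:F. ✗
z: no successors, so □¬p holds vacuously. ✓
Satisfying worlds: {u, v, x, z}.

4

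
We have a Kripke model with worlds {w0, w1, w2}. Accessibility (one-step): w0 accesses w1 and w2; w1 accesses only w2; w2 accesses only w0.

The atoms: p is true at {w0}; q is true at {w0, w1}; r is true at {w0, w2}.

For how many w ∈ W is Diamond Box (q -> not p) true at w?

2

w0: successors {w1, w2}; Box (q -> not p) there: w1:T, w2:F. ✓
w1: successors {w2}; Box (q -> not p) there: w2:F. ✗
w2: successors {w0}; Box (q -> not p) there: w0:T. ✓
Satisfying worlds: {w0, w2}.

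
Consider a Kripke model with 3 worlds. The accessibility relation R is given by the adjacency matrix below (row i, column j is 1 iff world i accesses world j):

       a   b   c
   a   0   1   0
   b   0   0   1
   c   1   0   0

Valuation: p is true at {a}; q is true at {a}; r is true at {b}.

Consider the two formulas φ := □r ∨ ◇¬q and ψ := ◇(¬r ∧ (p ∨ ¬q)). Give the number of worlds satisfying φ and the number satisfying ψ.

For □r ∨ ◇¬q:
a: □r is T, ◇¬q is T. ✓
b: □r is F, ◇¬q is T. ✓
c: □r is F, ◇¬q is F. ✗
— 2 worlds.
For ◇(¬r ∧ (p ∨ ¬q)):
a: successors {b}; ¬r ∧ (p ∨ ¬q) there: b:F. ✗
b: successors {c}; ¬r ∧ (p ∨ ¬q) there: c:T. ✓
c: successors {a}; ¬r ∧ (p ∨ ¬q) there: a:T. ✓
— 2 worlds.

2 and 2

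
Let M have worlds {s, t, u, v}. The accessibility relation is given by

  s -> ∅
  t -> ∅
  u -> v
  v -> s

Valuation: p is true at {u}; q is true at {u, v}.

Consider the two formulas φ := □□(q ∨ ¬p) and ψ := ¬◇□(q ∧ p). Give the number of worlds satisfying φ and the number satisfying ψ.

4 and 3

For □□(q ∨ ¬p):
s: no successors, so □□(q ∨ ¬p) holds vacuously. ✓
t: no successors, so □□(q ∨ ¬p) holds vacuously. ✓
u: successors {v}; □(q ∨ ¬p) there: v:T. ✓
v: successors {s}; □(q ∨ ¬p) there: s:T. ✓
— 4 worlds.
For ¬◇□(q ∧ p):
s: ◇□(q ∧ p) is F. ✓
t: ◇□(q ∧ p) is F. ✓
u: ◇□(q ∧ p) is F. ✓
v: ◇□(q ∧ p) is T. ✗
— 3 worlds.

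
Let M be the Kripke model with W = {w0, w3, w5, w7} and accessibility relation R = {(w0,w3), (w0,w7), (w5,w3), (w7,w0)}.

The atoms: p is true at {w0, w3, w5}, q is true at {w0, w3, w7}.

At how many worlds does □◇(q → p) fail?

2

w0: successors {w3, w7}; ◇(q → p) there: w3:F, w7:T. ✗
w3: no successors, so □◇(q → p) holds vacuously. ✓
w5: successors {w3}; ◇(q → p) there: w3:F. ✗
w7: successors {w0}; ◇(q → p) there: w0:T. ✓
Satisfying worlds: {w3, w7}.
So □◇(q → p) fails at the other 2 worlds.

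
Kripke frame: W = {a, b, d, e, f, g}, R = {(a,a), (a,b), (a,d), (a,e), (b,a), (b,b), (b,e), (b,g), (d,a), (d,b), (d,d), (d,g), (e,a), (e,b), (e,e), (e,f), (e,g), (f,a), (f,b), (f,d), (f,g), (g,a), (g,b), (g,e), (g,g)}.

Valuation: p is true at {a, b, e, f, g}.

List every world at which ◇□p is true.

a: successors {a, b, d, e}; □p there: a:F, b:T, d:F, e:T. ✓
b: successors {a, b, e, g}; □p there: a:F, b:T, e:T, g:T. ✓
d: successors {a, b, d, g}; □p there: a:F, b:T, d:F, g:T. ✓
e: successors {a, b, e, f, g}; □p there: a:F, b:T, e:T, f:F, g:T. ✓
f: successors {a, b, d, g}; □p there: a:F, b:T, d:F, g:T. ✓
g: successors {a, b, e, g}; □p there: a:F, b:T, e:T, g:T. ✓

{a, b, d, e, f, g}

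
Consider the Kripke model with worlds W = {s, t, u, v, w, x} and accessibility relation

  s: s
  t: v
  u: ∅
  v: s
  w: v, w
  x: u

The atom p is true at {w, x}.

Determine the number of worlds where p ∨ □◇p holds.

s: p is F, □◇p is F. ✗
t: p is F, □◇p is F. ✗
u: p is F, □◇p is T. ✓
v: p is F, □◇p is F. ✗
w: p is T, □◇p is F. ✓
x: p is T, □◇p is F. ✓
Satisfying worlds: {u, w, x}.

3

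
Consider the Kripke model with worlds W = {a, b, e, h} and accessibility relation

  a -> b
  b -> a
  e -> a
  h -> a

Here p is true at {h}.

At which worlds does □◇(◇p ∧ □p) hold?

a: successors {b}; ◇(◇p ∧ □p) there: b:F. ✗
b: successors {a}; ◇(◇p ∧ □p) there: a:F. ✗
e: successors {a}; ◇(◇p ∧ □p) there: a:F. ✗
h: successors {a}; ◇(◇p ∧ □p) there: a:F. ✗

∅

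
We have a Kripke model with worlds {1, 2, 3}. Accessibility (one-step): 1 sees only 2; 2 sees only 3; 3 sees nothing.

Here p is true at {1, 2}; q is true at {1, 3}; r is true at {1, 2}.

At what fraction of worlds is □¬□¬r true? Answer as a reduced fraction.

1/3

1: successors {2}; ¬□¬r there: 2:F. ✗
2: successors {3}; ¬□¬r there: 3:F. ✗
3: no successors, so □¬□¬r holds vacuously. ✓
That's 1 of 3 worlds, so 1/3.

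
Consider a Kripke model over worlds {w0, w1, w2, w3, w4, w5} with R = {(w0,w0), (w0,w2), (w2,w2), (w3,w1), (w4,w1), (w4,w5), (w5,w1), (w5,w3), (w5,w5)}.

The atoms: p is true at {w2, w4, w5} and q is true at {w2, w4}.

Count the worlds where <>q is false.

w0: successors {w0, w2}; q there: w0:F, w2:T. ✓
w1: no successors, so <>q fails. ✗
w2: successors {w2}; q there: w2:T. ✓
w3: successors {w1}; q there: w1:F. ✗
w4: successors {w1, w5}; q there: w1:F, w5:F. ✗
w5: successors {w1, w3, w5}; q there: w1:F, w3:F, w5:F. ✗
Satisfying worlds: {w0, w2}.
So <>q fails at the other 4 worlds.

4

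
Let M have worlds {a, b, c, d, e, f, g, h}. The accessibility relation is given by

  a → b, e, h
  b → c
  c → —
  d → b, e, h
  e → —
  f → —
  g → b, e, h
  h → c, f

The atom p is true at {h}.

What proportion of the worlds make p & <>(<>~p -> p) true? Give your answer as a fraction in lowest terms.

a: p is F, <>(<>~p -> p) is T. ✗
b: p is F, <>(<>~p -> p) is T. ✗
c: p is F, <>(<>~p -> p) is F. ✗
d: p is F, <>(<>~p -> p) is T. ✗
e: p is F, <>(<>~p -> p) is F. ✗
f: p is F, <>(<>~p -> p) is F. ✗
g: p is F, <>(<>~p -> p) is T. ✗
h: p is T, <>(<>~p -> p) is T. ✓
That's 1 of 8 worlds, so 1/8.

1/8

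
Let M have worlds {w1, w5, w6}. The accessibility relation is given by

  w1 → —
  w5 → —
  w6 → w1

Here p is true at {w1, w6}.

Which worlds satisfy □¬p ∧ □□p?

w1: □¬p is T, □□p is T. ✓
w5: □¬p is T, □□p is T. ✓
w6: □¬p is F, □□p is T. ✗

{w1, w5}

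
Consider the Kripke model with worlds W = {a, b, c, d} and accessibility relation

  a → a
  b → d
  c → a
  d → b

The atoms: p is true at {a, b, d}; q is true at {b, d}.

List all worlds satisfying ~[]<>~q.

{b, d}

a: []<>~q is T. ✗
b: []<>~q is F. ✓
c: []<>~q is T. ✗
d: []<>~q is F. ✓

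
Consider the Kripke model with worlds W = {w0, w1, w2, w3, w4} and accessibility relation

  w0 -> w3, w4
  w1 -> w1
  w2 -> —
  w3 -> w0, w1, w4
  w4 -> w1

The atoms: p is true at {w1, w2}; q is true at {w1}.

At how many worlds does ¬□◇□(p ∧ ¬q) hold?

4

w0: □◇□(p ∧ ¬q) is F. ✓
w1: □◇□(p ∧ ¬q) is F. ✓
w2: □◇□(p ∧ ¬q) is T. ✗
w3: □◇□(p ∧ ¬q) is F. ✓
w4: □◇□(p ∧ ¬q) is F. ✓
Satisfying worlds: {w0, w1, w3, w4}.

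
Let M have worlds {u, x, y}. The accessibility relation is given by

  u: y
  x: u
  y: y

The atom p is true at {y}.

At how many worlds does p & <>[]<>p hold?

u: p is F, <>[]<>p is T. ✗
x: p is F, <>[]<>p is T. ✗
y: p is T, <>[]<>p is T. ✓
Satisfying worlds: {y}.

1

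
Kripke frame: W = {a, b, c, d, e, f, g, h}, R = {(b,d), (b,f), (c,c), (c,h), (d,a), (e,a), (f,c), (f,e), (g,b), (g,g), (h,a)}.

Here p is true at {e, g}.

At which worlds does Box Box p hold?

{a, d, e, h}

a: no successors, so Box Box p holds vacuously. ✓
b: successors {d, f}; Box p there: d:F, f:F. ✗
c: successors {c, h}; Box p there: c:F, h:F. ✗
d: successors {a}; Box p there: a:T. ✓
e: successors {a}; Box p there: a:T. ✓
f: successors {c, e}; Box p there: c:F, e:F. ✗
g: successors {b, g}; Box p there: b:F, g:F. ✗
h: successors {a}; Box p there: a:T. ✓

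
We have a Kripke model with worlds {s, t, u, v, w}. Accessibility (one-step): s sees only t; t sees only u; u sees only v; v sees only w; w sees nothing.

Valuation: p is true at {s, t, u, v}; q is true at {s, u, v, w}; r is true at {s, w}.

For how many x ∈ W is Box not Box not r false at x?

3

s: successors {t}; not Box not r there: t:F. ✗
t: successors {u}; not Box not r there: u:F. ✗
u: successors {v}; not Box not r there: v:T. ✓
v: successors {w}; not Box not r there: w:F. ✗
w: no successors, so Box not Box not r holds vacuously. ✓
Satisfying worlds: {u, w}.
So Box not Box not r fails at the other 3 worlds.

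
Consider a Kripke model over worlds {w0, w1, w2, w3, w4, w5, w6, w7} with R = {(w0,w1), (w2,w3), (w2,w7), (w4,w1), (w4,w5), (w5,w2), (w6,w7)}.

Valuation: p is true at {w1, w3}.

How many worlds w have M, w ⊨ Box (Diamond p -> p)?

w0: successors {w1}; Diamond p -> p there: w1:T. ✓
w1: no successors, so Box (Diamond p -> p) holds vacuously. ✓
w2: successors {w3, w7}; Diamond p -> p there: w3:T, w7:T. ✓
w3: no successors, so Box (Diamond p -> p) holds vacuously. ✓
w4: successors {w1, w5}; Diamond p -> p there: w1:T, w5:T. ✓
w5: successors {w2}; Diamond p -> p there: w2:F. ✗
w6: successors {w7}; Diamond p -> p there: w7:T. ✓
w7: no successors, so Box (Diamond p -> p) holds vacuously. ✓
Satisfying worlds: {w0, w1, w2, w3, w4, w6, w7}.

7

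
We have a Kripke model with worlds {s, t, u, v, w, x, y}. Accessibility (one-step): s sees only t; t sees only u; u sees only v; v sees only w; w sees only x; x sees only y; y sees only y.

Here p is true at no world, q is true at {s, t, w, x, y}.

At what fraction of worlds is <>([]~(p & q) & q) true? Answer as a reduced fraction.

5/7

s: successors {t}; []~(p & q) & q there: t:T. ✓
t: successors {u}; []~(p & q) & q there: u:F. ✗
u: successors {v}; []~(p & q) & q there: v:F. ✗
v: successors {w}; []~(p & q) & q there: w:T. ✓
w: successors {x}; []~(p & q) & q there: x:T. ✓
x: successors {y}; []~(p & q) & q there: y:T. ✓
y: successors {y}; []~(p & q) & q there: y:T. ✓
That's 5 of 7 worlds, so 5/7.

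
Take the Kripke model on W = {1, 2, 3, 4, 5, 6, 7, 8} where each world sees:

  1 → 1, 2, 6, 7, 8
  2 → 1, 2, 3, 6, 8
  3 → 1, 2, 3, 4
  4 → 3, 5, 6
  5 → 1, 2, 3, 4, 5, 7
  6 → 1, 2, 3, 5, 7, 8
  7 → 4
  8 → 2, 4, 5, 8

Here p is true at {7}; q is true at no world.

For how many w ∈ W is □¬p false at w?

3

1: successors {1, 2, 6, 7, 8}; ¬p there: 1:T, 2:T, 6:T, 7:F, 8:T. ✗
2: successors {1, 2, 3, 6, 8}; ¬p there: 1:T, 2:T, 3:T, 6:T, 8:T. ✓
3: successors {1, 2, 3, 4}; ¬p there: 1:T, 2:T, 3:T, 4:T. ✓
4: successors {3, 5, 6}; ¬p there: 3:T, 5:T, 6:T. ✓
5: successors {1, 2, 3, 4, 5, 7}; ¬p there: 1:T, 2:T, 3:T, 4:T, 5:T, 7:F. ✗
6: successors {1, 2, 3, 5, 7, 8}; ¬p there: 1:T, 2:T, 3:T, 5:T, 7:F, 8:T. ✗
7: successors {4}; ¬p there: 4:T. ✓
8: successors {2, 4, 5, 8}; ¬p there: 2:T, 4:T, 5:T, 8:T. ✓
Satisfying worlds: {2, 3, 4, 7, 8}.
So □¬p fails at the other 3 worlds.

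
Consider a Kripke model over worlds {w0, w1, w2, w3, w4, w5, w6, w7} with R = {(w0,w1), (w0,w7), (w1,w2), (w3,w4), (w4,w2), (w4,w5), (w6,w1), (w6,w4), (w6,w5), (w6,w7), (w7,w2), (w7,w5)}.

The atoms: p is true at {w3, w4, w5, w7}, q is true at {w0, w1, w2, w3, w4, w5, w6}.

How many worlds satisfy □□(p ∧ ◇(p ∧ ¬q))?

5

w0: successors {w1, w7}; □(p ∧ ◇(p ∧ ¬q)) there: w1:F, w7:F. ✗
w1: successors {w2}; □(p ∧ ◇(p ∧ ¬q)) there: w2:T. ✓
w2: no successors, so □□(p ∧ ◇(p ∧ ¬q)) holds vacuously. ✓
w3: successors {w4}; □(p ∧ ◇(p ∧ ¬q)) there: w4:F. ✗
w4: successors {w2, w5}; □(p ∧ ◇(p ∧ ¬q)) there: w2:T, w5:T. ✓
w5: no successors, so □□(p ∧ ◇(p ∧ ¬q)) holds vacuously. ✓
w6: successors {w1, w4, w5, w7}; □(p ∧ ◇(p ∧ ¬q)) there: w1:F, w4:F, w5:T, w7:F. ✗
w7: successors {w2, w5}; □(p ∧ ◇(p ∧ ¬q)) there: w2:T, w5:T. ✓
Satisfying worlds: {w1, w2, w4, w5, w7}.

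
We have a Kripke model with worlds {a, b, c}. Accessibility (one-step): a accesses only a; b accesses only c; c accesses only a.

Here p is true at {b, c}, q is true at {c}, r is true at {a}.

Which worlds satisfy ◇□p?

∅

a: successors {a}; □p there: a:F. ✗
b: successors {c}; □p there: c:F. ✗
c: successors {a}; □p there: a:F. ✗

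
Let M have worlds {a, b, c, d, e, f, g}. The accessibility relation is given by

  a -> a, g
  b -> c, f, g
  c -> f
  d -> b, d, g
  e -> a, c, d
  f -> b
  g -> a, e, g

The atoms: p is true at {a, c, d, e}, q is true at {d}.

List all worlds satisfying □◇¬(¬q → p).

{a, b, c, d, e, f}

a: successors {a, g}; ◇¬(¬q → p) there: a:T, g:T. ✓
b: successors {c, f, g}; ◇¬(¬q → p) there: c:T, f:T, g:T. ✓
c: successors {f}; ◇¬(¬q → p) there: f:T. ✓
d: successors {b, d, g}; ◇¬(¬q → p) there: b:T, d:T, g:T. ✓
e: successors {a, c, d}; ◇¬(¬q → p) there: a:T, c:T, d:T. ✓
f: successors {b}; ◇¬(¬q → p) there: b:T. ✓
g: successors {a, e, g}; ◇¬(¬q → p) there: a:T, e:F, g:T. ✗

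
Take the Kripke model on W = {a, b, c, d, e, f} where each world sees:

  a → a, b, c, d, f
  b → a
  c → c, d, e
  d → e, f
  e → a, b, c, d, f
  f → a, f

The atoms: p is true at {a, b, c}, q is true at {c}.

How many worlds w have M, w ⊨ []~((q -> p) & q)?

a: successors {a, b, c, d, f}; ~((q -> p) & q) there: a:T, b:T, c:F, d:T, f:T. ✗
b: successors {a}; ~((q -> p) & q) there: a:T. ✓
c: successors {c, d, e}; ~((q -> p) & q) there: c:F, d:T, e:T. ✗
d: successors {e, f}; ~((q -> p) & q) there: e:T, f:T. ✓
e: successors {a, b, c, d, f}; ~((q -> p) & q) there: a:T, b:T, c:F, d:T, f:T. ✗
f: successors {a, f}; ~((q -> p) & q) there: a:T, f:T. ✓
Satisfying worlds: {b, d, f}.

3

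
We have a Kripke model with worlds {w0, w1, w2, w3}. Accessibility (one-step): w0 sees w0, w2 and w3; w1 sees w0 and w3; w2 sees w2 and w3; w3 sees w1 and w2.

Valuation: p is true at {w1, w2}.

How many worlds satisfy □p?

1

w0: successors {w0, w2, w3}; p there: w0:F, w2:T, w3:F. ✗
w1: successors {w0, w3}; p there: w0:F, w3:F. ✗
w2: successors {w2, w3}; p there: w2:T, w3:F. ✗
w3: successors {w1, w2}; p there: w1:T, w2:T. ✓
Satisfying worlds: {w3}.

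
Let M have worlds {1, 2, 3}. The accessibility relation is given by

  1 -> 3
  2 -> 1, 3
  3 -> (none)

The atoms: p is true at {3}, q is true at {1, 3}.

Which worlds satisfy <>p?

1: successors {3}; p there: 3:T. ✓
2: successors {1, 3}; p there: 1:F, 3:T. ✓
3: no successors, so <>p fails. ✗

{1, 2}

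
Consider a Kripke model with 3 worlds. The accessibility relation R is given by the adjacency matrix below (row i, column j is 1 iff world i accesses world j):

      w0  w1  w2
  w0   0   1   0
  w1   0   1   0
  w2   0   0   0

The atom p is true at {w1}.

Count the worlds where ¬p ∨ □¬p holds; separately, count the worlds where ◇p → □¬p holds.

For ¬p ∨ □¬p:
w0: ¬p is T, □¬p is F. ✓
w1: ¬p is F, □¬p is F. ✗
w2: ¬p is T, □¬p is T. ✓
— 2 worlds.
For ◇p → □¬p:
w0: ◇p is T, □¬p is F. ✗
w1: ◇p is T, □¬p is F. ✗
w2: ◇p is F, □¬p is T. ✓
— 1 world.

2 and 1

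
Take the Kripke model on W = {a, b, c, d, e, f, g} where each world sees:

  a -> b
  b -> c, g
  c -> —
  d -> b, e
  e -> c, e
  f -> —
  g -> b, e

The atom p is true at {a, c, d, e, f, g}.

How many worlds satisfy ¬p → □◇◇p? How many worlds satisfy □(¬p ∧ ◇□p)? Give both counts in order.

6 and 3

For ¬p → □◇◇p:
a: ¬p is F, □◇◇p is T. ✓
b: ¬p is T, □◇◇p is F. ✗
c: ¬p is F, □◇◇p is T. ✓
d: ¬p is F, □◇◇p is T. ✓
e: ¬p is F, □◇◇p is F. ✓
f: ¬p is F, □◇◇p is T. ✓
g: ¬p is F, □◇◇p is T. ✓
— 6 worlds.
For □(¬p ∧ ◇□p):
a: successors {b}; ¬p ∧ ◇□p there: b:T. ✓
b: successors {c, g}; ¬p ∧ ◇□p there: c:F, g:F. ✗
c: no successors, so □(¬p ∧ ◇□p) holds vacuously. ✓
d: successors {b, e}; ¬p ∧ ◇□p there: b:T, e:F. ✗
e: successors {c, e}; ¬p ∧ ◇□p there: c:F, e:F. ✗
f: no successors, so □(¬p ∧ ◇□p) holds vacuously. ✓
g: successors {b, e}; ¬p ∧ ◇□p there: b:T, e:F. ✗
— 3 worlds.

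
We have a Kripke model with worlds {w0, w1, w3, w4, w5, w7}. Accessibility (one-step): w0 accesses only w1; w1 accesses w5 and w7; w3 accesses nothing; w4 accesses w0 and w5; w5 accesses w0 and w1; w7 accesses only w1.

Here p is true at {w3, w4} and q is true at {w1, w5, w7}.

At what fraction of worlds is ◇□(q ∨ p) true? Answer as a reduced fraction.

w0: successors {w1}; □(q ∨ p) there: w1:T. ✓
w1: successors {w5, w7}; □(q ∨ p) there: w5:F, w7:T. ✓
w3: no successors, so ◇□(q ∨ p) fails. ✗
w4: successors {w0, w5}; □(q ∨ p) there: w0:T, w5:F. ✓
w5: successors {w0, w1}; □(q ∨ p) there: w0:T, w1:T. ✓
w7: successors {w1}; □(q ∨ p) there: w1:T. ✓
That's 5 of 6 worlds, so 5/6.

5/6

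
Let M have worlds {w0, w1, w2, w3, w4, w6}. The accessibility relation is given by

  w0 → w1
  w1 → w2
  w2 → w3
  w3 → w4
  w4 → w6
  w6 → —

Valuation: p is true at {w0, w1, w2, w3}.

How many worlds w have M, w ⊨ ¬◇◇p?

w0: ◇◇p is T. ✗
w1: ◇◇p is T. ✗
w2: ◇◇p is F. ✓
w3: ◇◇p is F. ✓
w4: ◇◇p is F. ✓
w6: ◇◇p is F. ✓
Satisfying worlds: {w2, w3, w4, w6}.

4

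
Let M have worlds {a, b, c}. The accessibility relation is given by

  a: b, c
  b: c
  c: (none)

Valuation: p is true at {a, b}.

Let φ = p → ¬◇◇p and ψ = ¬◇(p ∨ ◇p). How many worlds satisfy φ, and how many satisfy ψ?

For p → ¬◇◇p:
a: p is T, ¬◇◇p is T. ✓
b: p is T, ¬◇◇p is T. ✓
c: p is F, ¬◇◇p is T. ✓
— 3 worlds.
For ¬◇(p ∨ ◇p):
a: ◇(p ∨ ◇p) is T. ✗
b: ◇(p ∨ ◇p) is F. ✓
c: ◇(p ∨ ◇p) is F. ✓
— 2 worlds.

3 and 2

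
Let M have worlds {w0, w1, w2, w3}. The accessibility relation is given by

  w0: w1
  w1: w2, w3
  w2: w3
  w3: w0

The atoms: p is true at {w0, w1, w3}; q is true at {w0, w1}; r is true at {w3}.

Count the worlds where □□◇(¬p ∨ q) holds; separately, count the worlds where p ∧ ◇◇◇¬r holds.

For □□◇(¬p ∨ q):
w0: successors {w1}; □◇(¬p ∨ q) there: w1:F. ✗
w1: successors {w2, w3}; □◇(¬p ∨ q) there: w2:T, w3:T. ✓
w2: successors {w3}; □◇(¬p ∨ q) there: w3:T. ✓
w3: successors {w0}; □◇(¬p ∨ q) there: w0:T. ✓
— 3 worlds.
For p ∧ ◇◇◇¬r:
w0: p is T, ◇◇◇¬r is T. ✓
w1: p is T, ◇◇◇¬r is T. ✓
w2: p is F, ◇◇◇¬r is T. ✗
w3: p is T, ◇◇◇¬r is T. ✓
— 3 worlds.

3 and 3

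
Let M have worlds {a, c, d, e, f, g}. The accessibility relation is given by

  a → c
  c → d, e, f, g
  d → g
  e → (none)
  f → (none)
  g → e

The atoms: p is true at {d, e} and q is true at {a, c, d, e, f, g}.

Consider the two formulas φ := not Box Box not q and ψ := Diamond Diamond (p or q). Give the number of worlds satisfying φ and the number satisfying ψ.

3 and 3

For not Box Box not q:
a: Box Box not q is F. ✓
c: Box Box not q is F. ✓
d: Box Box not q is F. ✓
e: Box Box not q is T. ✗
f: Box Box not q is T. ✗
g: Box Box not q is T. ✗
— 3 worlds.
For Diamond Diamond (p or q):
a: successors {c}; Diamond (p or q) there: c:T. ✓
c: successors {d, e, f, g}; Diamond (p or q) there: d:T, e:F, f:F, g:T. ✓
d: successors {g}; Diamond (p or q) there: g:T. ✓
e: no successors, so Diamond Diamond (p or q) fails. ✗
f: no successors, so Diamond Diamond (p or q) fails. ✗
g: successors {e}; Diamond (p or q) there: e:F. ✗
— 3 worlds.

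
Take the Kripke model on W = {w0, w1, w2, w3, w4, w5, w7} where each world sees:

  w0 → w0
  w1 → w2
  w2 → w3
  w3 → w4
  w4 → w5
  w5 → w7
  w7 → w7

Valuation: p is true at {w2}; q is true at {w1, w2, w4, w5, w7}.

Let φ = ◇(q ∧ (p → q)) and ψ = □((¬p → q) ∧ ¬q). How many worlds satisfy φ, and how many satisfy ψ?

For ◇(q ∧ (p → q)):
w0: successors {w0}; q ∧ (p → q) there: w0:F. ✗
w1: successors {w2}; q ∧ (p → q) there: w2:T. ✓
w2: successors {w3}; q ∧ (p → q) there: w3:F. ✗
w3: successors {w4}; q ∧ (p → q) there: w4:T. ✓
w4: successors {w5}; q ∧ (p → q) there: w5:T. ✓
w5: successors {w7}; q ∧ (p → q) there: w7:T. ✓
w7: successors {w7}; q ∧ (p → q) there: w7:T. ✓
— 5 worlds.
For □((¬p → q) ∧ ¬q):
w0: successors {w0}; (¬p → q) ∧ ¬q there: w0:F. ✗
w1: successors {w2}; (¬p → q) ∧ ¬q there: w2:F. ✗
w2: successors {w3}; (¬p → q) ∧ ¬q there: w3:F. ✗
w3: successors {w4}; (¬p → q) ∧ ¬q there: w4:F. ✗
w4: successors {w5}; (¬p → q) ∧ ¬q there: w5:F. ✗
w5: successors {w7}; (¬p → q) ∧ ¬q there: w7:F. ✗
w7: successors {w7}; (¬p → q) ∧ ¬q there: w7:F. ✗
— 0 worlds.

5 and 0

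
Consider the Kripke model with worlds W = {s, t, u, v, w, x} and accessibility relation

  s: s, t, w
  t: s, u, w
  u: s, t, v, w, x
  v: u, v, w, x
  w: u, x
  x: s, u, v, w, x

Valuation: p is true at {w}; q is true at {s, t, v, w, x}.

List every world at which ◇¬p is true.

{s, t, u, v, w, x}

s: successors {s, t, w}; ¬p there: s:T, t:T, w:F. ✓
t: successors {s, u, w}; ¬p there: s:T, u:T, w:F. ✓
u: successors {s, t, v, w, x}; ¬p there: s:T, t:T, v:T, w:F, x:T. ✓
v: successors {u, v, w, x}; ¬p there: u:T, v:T, w:F, x:T. ✓
w: successors {u, x}; ¬p there: u:T, x:T. ✓
x: successors {s, u, v, w, x}; ¬p there: s:T, u:T, v:T, w:F, x:T. ✓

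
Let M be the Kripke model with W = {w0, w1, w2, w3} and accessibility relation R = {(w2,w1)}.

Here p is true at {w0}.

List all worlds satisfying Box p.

w0: no successors, so Box p holds vacuously. ✓
w1: no successors, so Box p holds vacuously. ✓
w2: successors {w1}; p there: w1:F. ✗
w3: no successors, so Box p holds vacuously. ✓

{w0, w1, w3}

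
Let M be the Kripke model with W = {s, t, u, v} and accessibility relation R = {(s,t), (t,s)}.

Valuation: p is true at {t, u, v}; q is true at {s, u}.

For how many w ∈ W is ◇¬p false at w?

3

s: successors {t}; ¬p there: t:F. ✗
t: successors {s}; ¬p there: s:T. ✓
u: no successors, so ◇¬p fails. ✗
v: no successors, so ◇¬p fails. ✗
Satisfying worlds: {t}.
So ◇¬p fails at the other 3 worlds.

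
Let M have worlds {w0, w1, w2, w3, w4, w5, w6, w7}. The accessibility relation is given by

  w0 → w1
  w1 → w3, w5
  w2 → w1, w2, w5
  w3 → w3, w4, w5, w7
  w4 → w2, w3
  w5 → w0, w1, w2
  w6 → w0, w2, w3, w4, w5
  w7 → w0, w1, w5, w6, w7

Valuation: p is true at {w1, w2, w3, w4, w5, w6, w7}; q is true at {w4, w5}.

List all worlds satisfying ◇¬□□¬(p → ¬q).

w0: successors {w1}; ¬□□¬(p → ¬q) there: w1:T. ✓
w1: successors {w3, w5}; ¬□□¬(p → ¬q) there: w3:T, w5:T. ✓
w2: successors {w1, w2, w5}; ¬□□¬(p → ¬q) there: w1:T, w2:T, w5:T. ✓
w3: successors {w3, w4, w5, w7}; ¬□□¬(p → ¬q) there: w3:T, w4:T, w5:T, w7:T. ✓
w4: successors {w2, w3}; ¬□□¬(p → ¬q) there: w2:T, w3:T. ✓
w5: successors {w0, w1, w2}; ¬□□¬(p → ¬q) there: w0:T, w1:T, w2:T. ✓
w6: successors {w0, w2, w3, w4, w5}; ¬□□¬(p → ¬q) there: w0:T, w2:T, w3:T, w4:T, w5:T. ✓
w7: successors {w0, w1, w5, w6, w7}; ¬□□¬(p → ¬q) there: w0:T, w1:T, w5:T, w6:T, w7:T. ✓

{w0, w1, w2, w3, w4, w5, w6, w7}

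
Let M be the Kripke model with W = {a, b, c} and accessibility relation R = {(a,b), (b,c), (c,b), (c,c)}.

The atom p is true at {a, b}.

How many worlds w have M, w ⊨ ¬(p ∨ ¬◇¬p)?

1

a: p ∨ ¬◇¬p is T. ✗
b: p ∨ ¬◇¬p is T. ✗
c: p ∨ ¬◇¬p is F. ✓
Satisfying worlds: {c}.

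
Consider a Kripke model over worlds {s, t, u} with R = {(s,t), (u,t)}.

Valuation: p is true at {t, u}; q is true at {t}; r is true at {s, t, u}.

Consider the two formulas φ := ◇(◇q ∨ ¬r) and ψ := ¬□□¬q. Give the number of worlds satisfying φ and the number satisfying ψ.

For ◇(◇q ∨ ¬r):
s: successors {t}; ◇q ∨ ¬r there: t:F. ✗
t: no successors, so ◇(◇q ∨ ¬r) fails. ✗
u: successors {t}; ◇q ∨ ¬r there: t:F. ✗
— 0 worlds.
For ¬□□¬q:
s: □□¬q is T. ✗
t: □□¬q is T. ✗
u: □□¬q is T. ✗
— 0 worlds.

0 and 0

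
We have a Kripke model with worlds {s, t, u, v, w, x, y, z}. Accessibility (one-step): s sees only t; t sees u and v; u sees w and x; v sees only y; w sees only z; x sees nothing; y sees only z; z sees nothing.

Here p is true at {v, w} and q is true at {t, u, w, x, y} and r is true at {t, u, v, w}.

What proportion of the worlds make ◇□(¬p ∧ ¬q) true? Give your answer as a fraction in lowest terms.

s: successors {t}; □(¬p ∧ ¬q) there: t:F. ✗
t: successors {u, v}; □(¬p ∧ ¬q) there: u:F, v:F. ✗
u: successors {w, x}; □(¬p ∧ ¬q) there: w:T, x:T. ✓
v: successors {y}; □(¬p ∧ ¬q) there: y:T. ✓
w: successors {z}; □(¬p ∧ ¬q) there: z:T. ✓
x: no successors, so ◇□(¬p ∧ ¬q) fails. ✗
y: successors {z}; □(¬p ∧ ¬q) there: z:T. ✓
z: no successors, so ◇□(¬p ∧ ¬q) fails. ✗
That's 4 of 8 worlds, so 4/8 = 1/2.

1/2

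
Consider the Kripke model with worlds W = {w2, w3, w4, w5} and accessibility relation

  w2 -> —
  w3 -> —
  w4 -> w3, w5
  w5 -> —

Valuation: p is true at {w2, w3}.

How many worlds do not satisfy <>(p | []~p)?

w2: no successors, so <>(p | []~p) fails. ✗
w3: no successors, so <>(p | []~p) fails. ✗
w4: successors {w3, w5}; p | []~p there: w3:T, w5:T. ✓
w5: no successors, so <>(p | []~p) fails. ✗
Satisfying worlds: {w4}.
So <>(p | []~p) fails at the other 3 worlds.

3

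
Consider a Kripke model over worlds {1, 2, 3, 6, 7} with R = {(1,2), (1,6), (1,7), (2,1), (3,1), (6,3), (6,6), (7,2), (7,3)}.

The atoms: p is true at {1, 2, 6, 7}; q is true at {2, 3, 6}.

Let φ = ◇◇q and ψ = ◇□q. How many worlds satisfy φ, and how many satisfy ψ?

4 and 2

For ◇◇q:
1: successors {2, 6, 7}; ◇q there: 2:F, 6:T, 7:T. ✓
2: successors {1}; ◇q there: 1:T. ✓
3: successors {1}; ◇q there: 1:T. ✓
6: successors {3, 6}; ◇q there: 3:F, 6:T. ✓
7: successors {2, 3}; ◇q there: 2:F, 3:F. ✗
— 4 worlds.
For ◇□q:
1: successors {2, 6, 7}; □q there: 2:F, 6:T, 7:T. ✓
2: successors {1}; □q there: 1:F. ✗
3: successors {1}; □q there: 1:F. ✗
6: successors {3, 6}; □q there: 3:F, 6:T. ✓
7: successors {2, 3}; □q there: 2:F, 3:F. ✗
— 2 worlds.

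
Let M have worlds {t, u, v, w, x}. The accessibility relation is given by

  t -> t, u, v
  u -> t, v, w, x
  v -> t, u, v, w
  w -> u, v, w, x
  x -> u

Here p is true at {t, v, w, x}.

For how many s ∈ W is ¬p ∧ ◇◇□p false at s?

4

t: ¬p is F, ◇◇□p is T. ✗
u: ¬p is T, ◇◇□p is T. ✓
v: ¬p is F, ◇◇□p is T. ✗
w: ¬p is F, ◇◇□p is T. ✗
x: ¬p is F, ◇◇□p is F. ✗
Satisfying worlds: {u}.
So ¬p ∧ ◇◇□p fails at the other 4 worlds.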